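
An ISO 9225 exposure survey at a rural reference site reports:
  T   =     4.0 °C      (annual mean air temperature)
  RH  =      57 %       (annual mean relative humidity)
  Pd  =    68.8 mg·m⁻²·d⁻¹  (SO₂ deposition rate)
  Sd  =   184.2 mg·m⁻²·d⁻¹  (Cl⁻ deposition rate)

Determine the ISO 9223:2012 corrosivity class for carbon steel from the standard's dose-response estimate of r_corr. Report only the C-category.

C3

carbon steel: T≤10 °C ⇒ hinge +0.150·(4.0−10) = -0.9000
  Pd branch = 1.77·Pd^0.52·e^(0.02·RH+f) = 20.31 μm/a
  Sd branch = 0.102·Sd^0.62·e^(0.033·RH+0.04·T) = 19.93 μm/a
  sum: 20.31 + 19.93 → r_corr = 40.24 μm/a
40.2 μm/a falls in (25, 50] for carbon steel → category C3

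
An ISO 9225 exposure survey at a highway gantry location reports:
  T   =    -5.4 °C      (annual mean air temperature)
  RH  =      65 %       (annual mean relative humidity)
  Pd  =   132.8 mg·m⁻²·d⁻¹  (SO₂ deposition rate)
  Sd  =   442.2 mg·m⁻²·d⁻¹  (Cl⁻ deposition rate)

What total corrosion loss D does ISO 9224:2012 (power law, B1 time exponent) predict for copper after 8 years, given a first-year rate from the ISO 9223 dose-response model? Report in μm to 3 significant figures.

D(8) = 2.20 μm

copper: T≤10 °C ⇒ hinge +0.126·(-5.4−10) = -1.9404
  Pd branch = 0.0053·Pd^0.26·e^(0.059·RH+f) = 0.1256 μm/a
  Sd branch = 0.01025·Sd^0.27·e^(0.036·RH+0.049·T) = 0.423 μm/a
  r_corr = 0.1256 + 0.423 = 0.5487 μm/a
ISO 9224: D(t) = r_corr · t^b with b = 0.667 (copper, B1)
  D(8) = 0.5487 × 8^0.667 = 0.5487 × 4.003 = 2.196 μm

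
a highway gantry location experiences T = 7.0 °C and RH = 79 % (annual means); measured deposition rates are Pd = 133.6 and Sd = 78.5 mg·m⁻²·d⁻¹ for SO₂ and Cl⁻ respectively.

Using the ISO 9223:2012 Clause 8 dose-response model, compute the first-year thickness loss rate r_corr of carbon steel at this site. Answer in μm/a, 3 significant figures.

carbon steel: temperature factor f = +0.150·(-3.0) = -0.4500
  sulphur-dioxide contribution → 69.85 μm/a
  chloride contribution → 27.37 μm/a
  ⇒ r_corr(carbon steel) = 97.21 μm/a

r_corr = 97.2 μm/a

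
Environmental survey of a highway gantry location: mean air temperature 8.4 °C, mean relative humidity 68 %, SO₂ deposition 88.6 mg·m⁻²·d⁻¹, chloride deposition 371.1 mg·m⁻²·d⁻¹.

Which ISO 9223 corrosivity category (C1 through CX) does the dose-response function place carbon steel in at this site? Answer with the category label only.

C5

carbon steel: temperature factor f = +0.150·(-1.6) = -0.2400
  Pd branch = 1.77·Pd^0.52·e^(0.02·RH+f) = 55.85 μm/a
  Sd branch = 0.102·Sd^0.62·e^(0.033·RH+0.04·T) = 52.74 μm/a
  r_corr = 55.85 + 52.74 = 108.6 μm/a
Category bounds: 80…200 μm/a bracket r_corr ⇒ C5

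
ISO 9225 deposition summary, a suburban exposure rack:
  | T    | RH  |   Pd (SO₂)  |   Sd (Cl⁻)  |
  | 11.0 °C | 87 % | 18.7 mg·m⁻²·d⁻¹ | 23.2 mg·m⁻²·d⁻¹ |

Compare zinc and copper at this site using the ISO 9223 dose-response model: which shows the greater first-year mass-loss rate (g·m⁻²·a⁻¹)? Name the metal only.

copper

zinc: T>10 °C ⇒ hinge -0.071·(11.0−10) = -0.0710
  SO₂ term: 0.0129·18.7^0.44·exp(0.046·87-0.0710) = 2.385
  Sd branch = 0.0175·Sd^0.57·e^(0.008·RH+0.085·T) = 0.5367 μm/a
  r_corr = 2.385 + 0.5367 = 2.921 μm/a
  mass loss = 2.921 μm/a × 7.14 g/cm³ = 20.86 g·m⁻²·a⁻¹
copper: f(T) = -0.080·(T−10) [T>10 °C] = -0.0800
  Pd branch = 0.0053·Pd^0.26·e^(0.059·RH+f) = 1.776 μm/a
  Sd branch = 0.01025·Sd^0.27·e^(0.036·RH+0.049·T) = 0.9412 μm/a
  sum: 1.776 + 0.9412 → r_corr = 2.717 μm/a
  mass loss = 2.717 μm/a × 8.96 g/cm³ = 24.35 g·m⁻²·a⁻¹
Ordering by g·m⁻²·a⁻¹: copper (24.3) > zinc (20.9)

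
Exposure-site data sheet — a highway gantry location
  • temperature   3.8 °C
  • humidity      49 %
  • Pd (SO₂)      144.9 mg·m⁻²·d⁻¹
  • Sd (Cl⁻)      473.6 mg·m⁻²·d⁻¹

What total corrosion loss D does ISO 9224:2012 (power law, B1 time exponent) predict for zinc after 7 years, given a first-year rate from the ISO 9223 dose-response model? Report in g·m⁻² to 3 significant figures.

D(7) = 71.7 g·m⁻²

zinc: temperature factor f = +0.038·(-6.2) = -0.2356
  Pd branch = 0.0129·Pd^0.44·e^(0.046·RH+f) = 0.867 μm/a
  Cl⁻ term: 0.0175·473.6^0.57·exp(0.008·49+0.085·3.8) = 1.198
  sum: 0.867 + 1.198 → r_corr = 2.065 μm/a
ISO 9224: D(t) = r_corr · t^b with b = 0.813 (zinc, B1)
  D(7) = 2.065 × 7^0.813 = 2.065 × 4.865 = 10.05 μm
  Mass loss = 10.05 μm × 7.14 g/cm³ = 71.74 g·m⁻²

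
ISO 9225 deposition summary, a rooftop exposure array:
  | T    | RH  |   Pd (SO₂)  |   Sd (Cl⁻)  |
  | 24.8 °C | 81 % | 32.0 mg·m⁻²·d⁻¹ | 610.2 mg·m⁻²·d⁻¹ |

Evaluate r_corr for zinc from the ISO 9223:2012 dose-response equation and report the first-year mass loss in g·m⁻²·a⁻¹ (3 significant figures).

zinc: temperature factor f = -0.071·(14.8) = -1.0508
  Pd branch = 0.0129·Pd^0.44·e^(0.046·RH+f) = 0.8604 μm/a
  Sd branch = 0.0175·Sd^0.57·e^(0.008·RH+0.085·T) = 10.66 μm/a
  r_corr = 0.8604 + 10.66 = 11.52 μm/a
Convert to mass loss: 11.52 μm/a × 7.14 g/cm³ = 82.24 g·m⁻²·a⁻¹

r_corr = 82.2 g·m⁻²·a⁻¹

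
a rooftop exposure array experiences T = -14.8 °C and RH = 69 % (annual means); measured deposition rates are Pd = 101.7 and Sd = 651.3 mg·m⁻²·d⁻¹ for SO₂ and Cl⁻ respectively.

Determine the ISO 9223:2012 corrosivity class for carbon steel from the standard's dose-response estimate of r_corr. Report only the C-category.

C3

carbon steel: T≤10 °C ⇒ hinge +0.150·(-14.8−10) = -3.7200
  sulphur-dioxide contribution → 1.886 μm/a
  chloride contribution → 30.54 μm/a
  ⇒ r_corr(carbon steel) = 32.43 μm/a
Category bounds: 25…50 μm/a bracket r_corr ⇒ C3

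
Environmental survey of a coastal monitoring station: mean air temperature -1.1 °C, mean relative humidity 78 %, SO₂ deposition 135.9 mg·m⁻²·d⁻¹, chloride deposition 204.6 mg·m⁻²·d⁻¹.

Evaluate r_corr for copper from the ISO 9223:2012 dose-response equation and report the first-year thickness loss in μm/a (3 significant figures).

copper: T≤10 °C ⇒ hinge +0.126·(-1.1−10) = -1.3986
  SO₂ term: 0.0053·135.9^0.26·exp(0.059·78-1.3986) = 0.4679
  Sd branch = 0.01025·Sd^0.27·e^(0.036·RH+0.049·T) = 0.6773 μm/a
  sum: 0.4679 + 0.6773 → r_corr = 1.145 μm/a

r_corr = 1.15 μm/a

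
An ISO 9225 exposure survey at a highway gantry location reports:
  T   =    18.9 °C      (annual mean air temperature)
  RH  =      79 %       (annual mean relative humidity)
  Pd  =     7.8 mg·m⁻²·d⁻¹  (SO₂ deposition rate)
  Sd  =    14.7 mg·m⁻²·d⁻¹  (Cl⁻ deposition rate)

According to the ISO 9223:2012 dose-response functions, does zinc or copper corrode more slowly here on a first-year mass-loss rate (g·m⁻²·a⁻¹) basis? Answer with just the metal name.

zinc: f(T) = -0.071·(T−10) [T>10 °C] = -0.6319
  SO₂ term: 0.0129·7.8^0.44·exp(0.046·79-0.6319) = 0.6411
  Cl⁻ term: 0.0175·14.7^0.57·exp(0.008·79+0.085·18.9) = 0.7596
  sum: 0.6411 + 0.7596 → r_corr = 1.401 μm/a
  mass loss = 1.401 μm/a × 7.14 g/cm³ = 10 g·m⁻²·a⁻¹
copper: f(T) = -0.080·(T−10) [T>10 °C] = -0.7120
  SO₂ term: 0.0053·7.8^0.26·exp(0.059·79-0.7120) = 0.4691
  Cl⁻ term: 0.01025·14.7^0.27·exp(0.036·79+0.049·18.9) = 0.9188
  r_corr = 0.4691 + 0.9188 = 1.388 μm/a
  mass loss = 1.388 μm/a × 8.96 g/cm³ = 12.44 g·m⁻²·a⁻¹
Ordering by g·m⁻²·a⁻¹: copper (12.4) > zinc (10)

zinc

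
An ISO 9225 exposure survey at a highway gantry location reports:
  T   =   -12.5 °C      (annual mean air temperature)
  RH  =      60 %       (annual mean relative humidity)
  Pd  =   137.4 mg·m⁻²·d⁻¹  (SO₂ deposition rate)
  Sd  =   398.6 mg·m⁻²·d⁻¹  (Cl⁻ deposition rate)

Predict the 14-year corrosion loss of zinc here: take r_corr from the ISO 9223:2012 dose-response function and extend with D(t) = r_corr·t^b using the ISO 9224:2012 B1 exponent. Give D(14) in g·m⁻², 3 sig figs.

D(14) = 64.3 g·m⁻²

zinc: T≤10 °C ⇒ hinge +0.038·(-12.5−10) = -0.8550
  Pd branch = 0.0129·Pd^0.44·e^(0.046·RH+f) = 0.7562 μm/a
  Sd branch = 0.0175·Sd^0.57·e^(0.008·RH+0.085·T) = 0.2967 μm/a
  r_corr = 0.7562 + 0.2967 = 1.053 μm/a
Long-term exponent b (ISO 9224 Table 2, B1) = 0.813
  D(14) = 1.053 × 14^0.813 = 1.053 × 8.547 = 8.999 μm
  Mass loss = 8.999 μm × 7.14 g/cm³ = 64.25 g·m⁻²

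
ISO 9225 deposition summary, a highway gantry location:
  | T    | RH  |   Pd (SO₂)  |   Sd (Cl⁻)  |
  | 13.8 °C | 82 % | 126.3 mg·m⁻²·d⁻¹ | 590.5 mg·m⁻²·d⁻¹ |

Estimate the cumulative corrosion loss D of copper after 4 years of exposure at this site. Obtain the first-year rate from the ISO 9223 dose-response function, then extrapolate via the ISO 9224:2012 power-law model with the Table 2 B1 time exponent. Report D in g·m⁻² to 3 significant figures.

copper: f(T) = -0.080·(T−10) [T>10 °C] = -0.3040
  sulphur-dioxide contribution → 1.737 μm/a
  chloride contribution → 2.161 μm/a
  total first-year rate 3.898 μm/a
Power-law: D(4) = r_corr · 4^0.667
  D(4) = 3.898 × 4^0.667 = 3.898 × 2.521 = 9.826 μm
  Mass loss = 9.826 μm × 8.96 g/cm³ = 88.04 g·m⁻²

D(4) = 88.0 g·m⁻²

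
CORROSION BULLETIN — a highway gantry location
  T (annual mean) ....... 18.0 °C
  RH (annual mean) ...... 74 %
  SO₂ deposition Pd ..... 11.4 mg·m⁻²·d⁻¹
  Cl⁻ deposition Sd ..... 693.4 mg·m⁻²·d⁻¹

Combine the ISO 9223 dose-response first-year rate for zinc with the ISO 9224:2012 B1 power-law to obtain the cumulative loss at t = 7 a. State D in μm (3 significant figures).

zinc: temperature factor f = -0.071·(8.0) = -0.5680
  sulphur-dioxide contribution → 0.6416 μm/a
  chloride contribution → 6.081 μm/a
  ⇒ r_corr(zinc) = 6.723 μm/a
Long-term exponent b (ISO 9224 Table 2, B1) = 0.813
  D(7) = 6.723 × 7^0.813 = 6.723 × 4.865 = 32.7 μm

D(7) = 32.7 μm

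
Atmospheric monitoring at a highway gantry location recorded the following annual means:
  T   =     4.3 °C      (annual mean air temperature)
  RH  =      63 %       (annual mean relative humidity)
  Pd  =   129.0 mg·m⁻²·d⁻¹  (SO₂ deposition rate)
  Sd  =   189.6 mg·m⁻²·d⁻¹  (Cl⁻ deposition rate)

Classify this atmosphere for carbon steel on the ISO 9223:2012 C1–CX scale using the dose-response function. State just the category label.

C4

carbon steel: f(T) = +0.150·(T−10) [T≤10 °C] = -0.8550
  sulphur-dioxide contribution → 33.22 μm/a
  chloride contribution → 25.03 μm/a
  total first-year rate 58.25 μm/a
58.2 μm/a falls in (50, 80] for carbon steel → category C4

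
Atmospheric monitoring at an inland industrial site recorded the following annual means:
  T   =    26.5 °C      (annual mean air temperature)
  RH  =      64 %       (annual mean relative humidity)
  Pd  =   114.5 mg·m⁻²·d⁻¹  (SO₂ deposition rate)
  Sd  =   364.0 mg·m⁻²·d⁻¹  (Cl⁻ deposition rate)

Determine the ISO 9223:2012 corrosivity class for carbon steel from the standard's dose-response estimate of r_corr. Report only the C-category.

C5

carbon steel: temperature factor f = -0.054·(16.5) = -0.8910
  sulphur-dioxide contribution → 30.73 μm/a
  chloride contribution → 94.2 μm/a
  total first-year rate 124.9 μm/a
Category bounds: 80…200 μm/a bracket r_corr ⇒ C5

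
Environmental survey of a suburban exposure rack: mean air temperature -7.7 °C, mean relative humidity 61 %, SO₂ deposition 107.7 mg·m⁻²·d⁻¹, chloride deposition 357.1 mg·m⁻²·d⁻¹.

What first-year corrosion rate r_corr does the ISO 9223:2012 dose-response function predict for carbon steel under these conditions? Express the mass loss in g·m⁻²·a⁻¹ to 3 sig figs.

carbon steel: T≤10 °C ⇒ hinge +0.150·(-7.7−10) = -2.6550
  sulphur-dioxide contribution → 4.803 μm/a
  chloride contribution → 21.47 μm/a
  ⇒ r_corr(carbon steel) = 26.27 μm/a
Convert to mass loss: 26.27 μm/a × 7.85 g/cm³ = 206.2 g·m⁻²·a⁻¹

r_corr = 206 g·m⁻²·a⁻¹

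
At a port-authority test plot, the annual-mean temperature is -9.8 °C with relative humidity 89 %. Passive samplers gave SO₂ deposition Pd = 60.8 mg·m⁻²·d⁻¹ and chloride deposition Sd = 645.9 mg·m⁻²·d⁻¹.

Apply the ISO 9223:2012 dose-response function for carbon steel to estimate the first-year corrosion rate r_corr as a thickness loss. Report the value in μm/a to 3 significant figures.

r_corr = 76.4 μm/a

carbon steel: T≤10 °C ⇒ hinge +0.150·(-9.8−10) = -2.9700
  Pd branch = 1.77·Pd^0.52·e^(0.02·RH+f) = 4.558 μm/a
  Cl⁻ term: 0.102·645.9^0.62·exp(0.033·89+0.04·-9.8) = 71.81
  sum: 4.558 + 71.81 → r_corr = 76.37 μm/a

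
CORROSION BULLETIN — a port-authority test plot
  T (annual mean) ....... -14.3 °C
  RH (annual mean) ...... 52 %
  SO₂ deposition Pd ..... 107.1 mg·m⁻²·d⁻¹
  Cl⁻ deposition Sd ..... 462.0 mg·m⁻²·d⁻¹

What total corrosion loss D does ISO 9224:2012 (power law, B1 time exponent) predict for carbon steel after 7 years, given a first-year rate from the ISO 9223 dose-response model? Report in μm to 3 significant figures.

D(7) = 43.9 μm

carbon steel: f(T) = +0.150·(T−10) [T≤10 °C] = -3.6450
  sulphur-dioxide contribution → 1.486 μm/a
  chloride contribution → 14.37 μm/a
  total first-year rate 15.86 μm/a
ISO 9224: D(t) = r_corr · t^b with b = 0.523 (carbon steel, B1)
  D(7) = 15.86 × 7^0.523 = 15.86 × 2.767 = 43.88 μm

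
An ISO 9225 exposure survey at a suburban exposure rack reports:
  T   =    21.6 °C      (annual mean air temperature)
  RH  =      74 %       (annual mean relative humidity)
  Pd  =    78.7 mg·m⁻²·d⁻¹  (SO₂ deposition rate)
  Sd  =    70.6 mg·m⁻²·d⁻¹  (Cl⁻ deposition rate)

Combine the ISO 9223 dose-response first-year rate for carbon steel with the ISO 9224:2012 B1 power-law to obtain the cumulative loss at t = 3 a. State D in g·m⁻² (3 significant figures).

carbon steel: f(T) = -0.054·(T−10) [T>10 °C] = -0.6264
  Pd branch = 1.77·Pd^0.52·e^(0.02·RH+f) = 40.23 μm/a
  Cl⁻ term: 0.102·70.6^0.62·exp(0.033·74+0.04·21.6) = 38.96
  r_corr = 40.23 + 38.96 = 79.2 μm/a
Long-term exponent b (ISO 9224 Table 2, B1) = 0.523
  D(3) = 79.2 × 3^0.523 = 79.2 × 1.776 = 140.7 μm
  Mass loss = 140.7 μm × 7.85 g/cm³ = 1104 g·m⁻²

D(3) = 1.10e+03 g·m⁻²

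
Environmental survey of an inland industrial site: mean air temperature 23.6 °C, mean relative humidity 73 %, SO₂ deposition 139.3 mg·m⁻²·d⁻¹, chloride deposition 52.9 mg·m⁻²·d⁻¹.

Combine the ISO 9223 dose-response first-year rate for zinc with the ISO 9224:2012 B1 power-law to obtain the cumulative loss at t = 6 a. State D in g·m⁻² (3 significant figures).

zinc: T>10 °C ⇒ hinge -0.071·(23.6−10) = -0.9656
  Pd branch = 0.0129·Pd^0.44·e^(0.046·RH+f) = 1.239 μm/a
  Sd branch = 0.0175·Sd^0.57·e^(0.008·RH+0.085·T) = 2.24 μm/a
  r_corr = 1.239 + 2.24 = 3.479 μm/a
ISO 9224: D(t) = r_corr · t^b with b = 0.813 (zinc, B1)
  D(6) = 3.479 × 6^0.813 = 3.479 × 4.292 = 14.93 μm
  Mass loss = 14.93 μm × 7.14 g/cm³ = 106.6 g·m⁻²

D(6) = 107 g·m⁻²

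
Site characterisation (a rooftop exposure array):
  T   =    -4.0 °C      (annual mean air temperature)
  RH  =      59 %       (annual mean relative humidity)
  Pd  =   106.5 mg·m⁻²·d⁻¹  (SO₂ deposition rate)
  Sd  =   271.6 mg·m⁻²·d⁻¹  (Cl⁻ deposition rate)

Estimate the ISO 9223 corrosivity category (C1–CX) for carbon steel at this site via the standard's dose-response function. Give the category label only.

C3

carbon steel: T≤10 °C ⇒ hinge +0.150·(-4.0−10) = -2.1000
  Pd branch = 1.77·Pd^0.52·e^(0.02·RH+f) = 7.992 μm/a
  Sd branch = 0.102·Sd^0.62·e^(0.033·RH+0.04·T) = 19.67 μm/a
  sum: 7.992 + 19.67 → r_corr = 27.66 μm/a
Category bounds: 25…50 μm/a bracket r_corr ⇒ C3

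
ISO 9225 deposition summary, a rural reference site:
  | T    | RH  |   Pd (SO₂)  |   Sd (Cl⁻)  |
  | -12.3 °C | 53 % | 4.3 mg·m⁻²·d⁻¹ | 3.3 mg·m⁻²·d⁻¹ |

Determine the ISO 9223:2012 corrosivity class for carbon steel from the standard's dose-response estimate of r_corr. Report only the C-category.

carbon steel: T≤10 °C ⇒ hinge +0.150·(-12.3−10) = -3.3450
  SO₂ term: 1.77·4.3^0.52·exp(0.02·53-3.3450) = 0.3846
  Cl⁻ term: 0.102·3.3^0.62·exp(0.033·53+0.04·-12.3) = 0.7516
  sum: 0.3846 + 0.7516 → r_corr = 1.136 μm/a
Category bounds: 0…1.3 μm/a bracket r_corr ⇒ C1

C1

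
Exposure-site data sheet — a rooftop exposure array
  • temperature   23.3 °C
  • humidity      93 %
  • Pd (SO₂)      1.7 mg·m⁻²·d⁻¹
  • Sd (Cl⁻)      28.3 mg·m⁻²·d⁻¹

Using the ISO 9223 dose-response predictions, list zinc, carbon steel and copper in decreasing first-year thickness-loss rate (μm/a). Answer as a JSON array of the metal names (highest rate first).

["carbon steel", "copper", "zinc"]

zinc: temperature factor f = -0.071·(13.3) = -0.9443
  Pd branch = 0.0129·Pd^0.44·e^(0.046·RH+f) = 0.4569 μm/a
  Cl⁻ term: 0.0175·28.3^0.57·exp(0.008·93+0.085·23.3) = 1.794
  r_corr = 0.4569 + 1.794 = 2.251 μm/a
carbon steel: f(T) = -0.054·(T−10) [T>10 °C] = -0.7182
  SO₂ term: 1.77·1.7^0.52·exp(0.02·93-0.7182) = 7.306
  Cl⁻ term: 0.102·28.3^0.62·exp(0.033·93+0.04·23.3) = 44.29
  sum: 7.306 + 44.29 → r_corr = 51.6 μm/a
copper: temperature factor f = -0.080·(13.3) = -1.0640
  SO₂ term: 0.0053·1.7^0.26·exp(0.059·93-1.0640) = 0.5071
  Cl⁻ term: 0.01025·28.3^0.27·exp(0.036·93+0.049·23.3) = 2.252
  r_corr = 0.5071 + 2.252 = 2.759 μm/a
Ordering by μm/a: carbon steel (51.6) > copper (2.76) > zinc (2.25)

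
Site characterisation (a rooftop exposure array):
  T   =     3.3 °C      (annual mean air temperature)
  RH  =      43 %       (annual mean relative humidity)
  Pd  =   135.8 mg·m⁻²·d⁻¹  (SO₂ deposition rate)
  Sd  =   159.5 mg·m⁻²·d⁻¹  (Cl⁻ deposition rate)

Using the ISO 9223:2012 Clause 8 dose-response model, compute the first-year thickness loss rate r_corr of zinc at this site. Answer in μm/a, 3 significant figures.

r_corr = 1.22 μm/a

zinc: T≤10 °C ⇒ hinge +0.038·(3.3−10) = -0.2546
  sulphur-dioxide contribution → 0.6274 μm/a
  chloride contribution → 0.5886 μm/a
  total first-year rate 1.216 μm/a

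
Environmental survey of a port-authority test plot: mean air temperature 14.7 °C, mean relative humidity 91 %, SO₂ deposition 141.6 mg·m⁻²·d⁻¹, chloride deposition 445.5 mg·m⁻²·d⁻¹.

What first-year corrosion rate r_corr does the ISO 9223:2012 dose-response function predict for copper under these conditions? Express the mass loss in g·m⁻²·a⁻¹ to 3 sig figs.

copper: T>10 °C ⇒ hinge -0.080·(14.7−10) = -0.3760
  SO₂ term: 0.0053·141.6^0.26·exp(0.059·91-0.3760) = 2.831
  Cl⁻ term: 0.01025·445.5^0.27·exp(0.036·91+0.049·14.7) = 2.894
  r_corr = 2.831 + 2.894 = 5.725 μm/a
Convert to mass loss: 5.725 μm/a × 8.96 g/cm³ = 51.3 g·m⁻²·a⁻¹

r_corr = 51.3 g·m⁻²·a⁻¹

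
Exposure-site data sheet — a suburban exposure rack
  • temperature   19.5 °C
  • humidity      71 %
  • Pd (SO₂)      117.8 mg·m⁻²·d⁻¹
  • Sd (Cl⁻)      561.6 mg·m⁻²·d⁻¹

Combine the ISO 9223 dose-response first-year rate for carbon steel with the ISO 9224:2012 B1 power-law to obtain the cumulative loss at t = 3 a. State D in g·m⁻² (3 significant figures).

carbon steel: temperature factor f = -0.054·(9.5) = -0.5130
  Pd branch = 1.77·Pd^0.52·e^(0.02·RH+f) = 52.34 μm/a
  Cl⁻ term: 0.102·561.6^0.62·exp(0.033·71+0.04·19.5) = 117.4
  r_corr = 52.34 + 117.4 = 169.7 μm/a
ISO 9224: D(t) = r_corr · t^b with b = 0.523 (carbon steel, B1)
  D(3) = 169.7 × 3^0.523 = 169.7 × 1.776 = 301.5 μm
  Mass loss = 301.5 μm × 7.85 g/cm³ = 2367 g·m⁻²

D(3) = 2.37e+03 g·m⁻²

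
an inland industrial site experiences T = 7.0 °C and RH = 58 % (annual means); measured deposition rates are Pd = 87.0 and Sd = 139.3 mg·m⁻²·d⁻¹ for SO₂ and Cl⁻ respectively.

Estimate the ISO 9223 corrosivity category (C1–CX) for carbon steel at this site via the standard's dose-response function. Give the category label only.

carbon steel: T≤10 °C ⇒ hinge +0.150·(7.0−10) = -0.4500
  sulphur-dioxide contribution → 36.72 μm/a
  chloride contribution → 19.53 μm/a
  total first-year rate 56.25 μm/a
ISO 9223 Table 2 (carbon steel): 50 < 56.2 ≤ 80 μm/a ⇒ C4

C4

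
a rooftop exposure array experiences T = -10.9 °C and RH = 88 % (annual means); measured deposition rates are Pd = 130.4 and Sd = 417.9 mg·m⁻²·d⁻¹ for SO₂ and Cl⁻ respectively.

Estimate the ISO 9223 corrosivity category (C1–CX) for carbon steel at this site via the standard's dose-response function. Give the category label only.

carbon steel: f(T) = +0.150·(T−10) [T≤10 °C] = -3.1350
  sulphur-dioxide contribution → 5.633 μm/a
  chloride contribution → 50.76 μm/a
  total first-year rate 56.39 μm/a
Category bounds: 50…80 μm/a bracket r_corr ⇒ C4

C4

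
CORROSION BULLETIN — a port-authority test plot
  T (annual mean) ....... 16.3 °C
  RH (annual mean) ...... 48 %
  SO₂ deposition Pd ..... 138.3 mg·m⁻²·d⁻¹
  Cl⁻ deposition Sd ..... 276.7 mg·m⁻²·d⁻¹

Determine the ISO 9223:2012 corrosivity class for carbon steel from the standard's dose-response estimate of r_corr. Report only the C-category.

carbon steel: temperature factor f = -0.054·(6.3) = -0.3402
  SO₂ term: 1.77·138.3^0.52·exp(0.02·48-0.3402) = 42.69
  Cl⁻ term: 0.102·276.7^0.62·exp(0.033·48+0.04·16.3) = 31.17
  sum: 42.69 + 31.17 → r_corr = 73.86 μm/a
73.9 μm/a falls in (50, 80] for carbon steel → category C4

C4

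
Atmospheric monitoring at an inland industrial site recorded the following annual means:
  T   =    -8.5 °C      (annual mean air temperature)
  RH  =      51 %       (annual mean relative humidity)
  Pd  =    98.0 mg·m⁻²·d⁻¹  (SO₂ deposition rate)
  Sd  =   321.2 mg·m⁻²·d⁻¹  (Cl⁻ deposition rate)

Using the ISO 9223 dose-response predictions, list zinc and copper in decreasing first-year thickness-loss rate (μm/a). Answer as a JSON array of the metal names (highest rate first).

zinc: T≤10 °C ⇒ hinge +0.038·(-8.5−10) = -0.7030
  Pd branch = 0.0129·Pd^0.44·e^(0.046·RH+f) = 0.5015 μm/a
  Cl⁻ term: 0.0175·321.2^0.57·exp(0.008·51+0.085·-8.5) = 0.343
  r_corr = 0.5015 + 0.343 = 0.8445 μm/a
copper: temperature factor f = +0.126·(-18.5) = -2.3310
  SO₂ term: 0.0053·98.0^0.26·exp(0.059·51-2.3310) = 0.03439
  Cl⁻ term: 0.01025·321.2^0.27·exp(0.036·51+0.049·-8.5) = 0.2014
  sum: 0.03439 + 0.2014 → r_corr = 0.2358 μm/a
Ordering by μm/a: zinc (0.845) > copper (0.236)

["zinc", "copper"]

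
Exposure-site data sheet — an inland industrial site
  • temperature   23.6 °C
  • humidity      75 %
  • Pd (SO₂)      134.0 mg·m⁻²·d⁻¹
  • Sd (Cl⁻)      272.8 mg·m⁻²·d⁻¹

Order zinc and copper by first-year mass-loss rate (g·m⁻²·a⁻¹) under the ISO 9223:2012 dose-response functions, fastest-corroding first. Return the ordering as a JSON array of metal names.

zinc: f(T) = -0.071·(T−10) [T>10 °C] = -0.9656
  Pd branch = 0.0129·Pd^0.44·e^(0.046·RH+f) = 1.335 μm/a
  Cl⁻ term: 0.0175·272.8^0.57·exp(0.008·75+0.085·23.6) = 5.797
  r_corr = 1.335 + 5.797 = 7.132 μm/a
  mass loss = 7.132 μm/a × 7.14 g/cm³ = 50.93 g·m⁻²·a⁻¹
copper: T>10 °C ⇒ hinge -0.080·(23.6−10) = -1.0880
  Pd branch = 0.0053·Pd^0.26·e^(0.059·RH+f) = 0.5328 μm/a
  Cl⁻ term: 0.01025·272.8^0.27·exp(0.036·75+0.049·23.6) = 2.204
  r_corr = 0.5328 + 2.204 = 2.737 μm/a
  mass loss = 2.737 μm/a × 8.96 g/cm³ = 24.52 g·m⁻²·a⁻¹
Ordering by g·m⁻²·a⁻¹: zinc (50.9) > copper (24.5)

["zinc", "copper"]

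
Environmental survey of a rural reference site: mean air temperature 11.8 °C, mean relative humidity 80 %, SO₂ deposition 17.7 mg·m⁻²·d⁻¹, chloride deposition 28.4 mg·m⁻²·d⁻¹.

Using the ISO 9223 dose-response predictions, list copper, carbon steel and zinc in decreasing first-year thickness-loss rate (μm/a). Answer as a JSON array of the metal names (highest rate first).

["carbon steel", "zinc", "copper"]

copper: T>10 °C ⇒ hinge -0.080·(11.8−10) = -0.1440
  Pd branch = 0.0053·Pd^0.26·e^(0.059·RH+f) = 1.087 μm/a
  Sd branch = 0.01025·Sd^0.27·e^(0.036·RH+0.049·T) = 0.8035 μm/a
  sum: 1.087 + 0.8035 → r_corr = 1.89 μm/a
carbon steel: T>10 °C ⇒ hinge -0.054·(11.8−10) = -0.0972
  SO₂ term: 1.77·17.7^0.52·exp(0.02·80-0.0972) = 35.45
  Cl⁻ term: 0.102·28.4^0.62·exp(0.033·80+0.04·11.8) = 18.25
  r_corr = 35.45 + 18.25 = 53.69 μm/a
zinc: temperature factor f = -0.071·(1.8) = -0.1278
  SO₂ term: 0.0129·17.7^0.44·exp(0.046·80-0.1278) = 1.594
  Sd branch = 0.0175·Sd^0.57·e^(0.008·RH+0.085·T) = 0.6095 μm/a
  r_corr = 1.594 + 0.6095 = 2.203 μm/a
Ordering by μm/a: carbon steel (53.7) > zinc (2.2) > copper (1.89)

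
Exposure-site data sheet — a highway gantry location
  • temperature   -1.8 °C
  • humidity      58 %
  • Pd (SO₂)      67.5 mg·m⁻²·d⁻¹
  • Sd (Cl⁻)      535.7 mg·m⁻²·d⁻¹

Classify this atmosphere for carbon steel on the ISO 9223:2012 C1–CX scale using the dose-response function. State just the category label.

C3

carbon steel: f(T) = +0.150·(T−10) [T≤10 °C] = -1.7700
  Pd branch = 1.77·Pd^0.52·e^(0.02·RH+f) = 8.596 μm/a
  Cl⁻ term: 0.102·535.7^0.62·exp(0.033·58+0.04·-1.8) = 31.66
  sum: 8.596 + 31.66 → r_corr = 40.26 μm/a
ISO 9223 Table 2 (carbon steel): 25 < 40.3 ≤ 50 μm/a ⇒ C3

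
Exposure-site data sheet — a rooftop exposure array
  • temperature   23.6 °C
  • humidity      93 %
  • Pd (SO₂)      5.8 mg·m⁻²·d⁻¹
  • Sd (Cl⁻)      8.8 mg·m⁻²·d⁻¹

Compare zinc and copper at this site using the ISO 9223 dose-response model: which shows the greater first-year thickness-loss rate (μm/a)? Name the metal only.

zinc: f(T) = -0.071·(T−10) [T>10 °C] = -0.9656
  sulphur-dioxide contribution → 0.7675 μm/a
  chloride contribution → 0.9456 μm/a
  total first-year rate 1.713 μm/a
copper: f(T) = -0.080·(T−10) [T>10 °C] = -1.0880
  sulphur-dioxide contribution → 0.6811 μm/a
  chloride contribution → 1.667 μm/a
  total first-year rate 2.348 μm/a
Ordering by μm/a: copper (2.35) > zinc (1.71)

copper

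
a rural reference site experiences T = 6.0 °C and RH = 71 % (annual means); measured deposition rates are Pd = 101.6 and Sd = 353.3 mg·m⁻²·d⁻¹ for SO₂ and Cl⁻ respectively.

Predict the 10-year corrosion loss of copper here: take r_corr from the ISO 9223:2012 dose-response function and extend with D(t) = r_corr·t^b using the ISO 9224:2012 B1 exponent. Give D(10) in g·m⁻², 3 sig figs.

D(10) = 65.2 g·m⁻²

copper: T≤10 °C ⇒ hinge +0.126·(6.0−10) = -0.5040
  sulphur-dioxide contribution → 0.7022 μm/a
  chloride contribution → 0.8639 μm/a
  total first-year rate 1.566 μm/a
Power-law: D(10) = r_corr · 10^0.667
  D(10) = 1.566 × 10^0.667 = 1.566 × 4.645 = 7.275 μm
  Mass loss = 7.275 μm × 8.96 g/cm³ = 65.18 g·m⁻²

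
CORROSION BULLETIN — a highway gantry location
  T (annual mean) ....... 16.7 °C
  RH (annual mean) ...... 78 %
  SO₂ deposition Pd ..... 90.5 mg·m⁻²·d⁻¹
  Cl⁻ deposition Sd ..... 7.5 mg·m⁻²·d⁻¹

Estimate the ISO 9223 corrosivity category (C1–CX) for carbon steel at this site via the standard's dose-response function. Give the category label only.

carbon steel: f(T) = -0.054·(T−10) [T>10 °C] = -0.3618
  SO₂ term: 1.77·90.5^0.52·exp(0.02·78-0.3618) = 61.07
  Sd branch = 0.102·Sd^0.62·e^(0.033·RH+0.04·T) = 9.102 μm/a
  sum: 61.07 + 9.102 → r_corr = 70.17 μm/a
70.2 μm/a falls in (50, 80] for carbon steel → category C4

C4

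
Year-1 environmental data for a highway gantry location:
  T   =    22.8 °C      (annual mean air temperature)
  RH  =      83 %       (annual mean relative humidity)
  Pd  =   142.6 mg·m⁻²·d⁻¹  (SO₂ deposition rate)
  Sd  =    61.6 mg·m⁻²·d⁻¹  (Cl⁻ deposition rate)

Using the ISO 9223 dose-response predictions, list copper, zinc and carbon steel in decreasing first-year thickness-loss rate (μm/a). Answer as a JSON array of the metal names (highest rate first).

copper: T>10 °C ⇒ hinge -0.080·(22.8−10) = -1.0240
  SO₂ term: 0.0053·142.6^0.26·exp(0.059·83-1.0240) = 0.9255
  Sd branch = 0.01025·Sd^0.27·e^(0.036·RH+0.049·T) = 1.891 μm/a
  r_corr = 0.9255 + 1.891 = 2.817 μm/a
zinc: f(T) = -0.071·(T−10) [T>10 °C] = -0.9088
  Pd branch = 0.0129·Pd^0.44·e^(0.046·RH+f) = 2.098 μm/a
  Sd branch = 0.0175·Sd^0.57·e^(0.008·RH+0.085·T) = 2.472 μm/a
  sum: 2.098 + 2.472 → r_corr = 4.571 μm/a
carbon steel: f(T) = -0.054·(T−10) [T>10 °C] = -0.6912
  Pd branch = 1.77·Pd^0.52·e^(0.02·RH+f) = 61.5 μm/a
  Cl⁻ term: 0.102·61.6^0.62·exp(0.033·83+0.04·22.8) = 50.55
  r_corr = 61.5 + 50.55 = 112.1 μm/a
Ordering by μm/a: carbon steel (112) > zinc (4.57) > copper (2.82)

["carbon steel", "zinc", "copper"]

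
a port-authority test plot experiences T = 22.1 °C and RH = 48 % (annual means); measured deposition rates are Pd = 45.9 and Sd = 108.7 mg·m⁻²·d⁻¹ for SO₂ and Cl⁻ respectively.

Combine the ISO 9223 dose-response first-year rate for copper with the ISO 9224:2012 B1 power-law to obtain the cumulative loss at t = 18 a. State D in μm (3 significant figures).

copper: temperature factor f = -0.080·(12.1) = -0.9680
  sulphur-dioxide contribution → 0.09244 μm/a
  chloride contribution → 0.6043 μm/a
  ⇒ r_corr(copper) = 0.6968 μm/a
ISO 9224: D(t) = r_corr · t^b with b = 0.667 (copper, B1)
  D(18) = 0.6968 × 18^0.667 = 0.6968 × 6.875 = 4.79 μm

D(18) = 4.79 μm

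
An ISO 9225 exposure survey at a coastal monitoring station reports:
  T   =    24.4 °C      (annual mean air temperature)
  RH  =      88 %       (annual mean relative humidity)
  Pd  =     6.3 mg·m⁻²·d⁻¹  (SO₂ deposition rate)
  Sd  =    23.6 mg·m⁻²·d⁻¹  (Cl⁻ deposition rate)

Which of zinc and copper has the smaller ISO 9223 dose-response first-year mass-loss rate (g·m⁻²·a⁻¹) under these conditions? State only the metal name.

zinc: temperature factor f = -0.071·(14.4) = -1.0224
  Pd branch = 0.0129·Pd^0.44·e^(0.046·RH+f) = 0.5974 μm/a
  Cl⁻ term: 0.0175·23.6^0.57·exp(0.008·88+0.085·24.4) = 1.706
  r_corr = 0.5974 + 1.706 = 2.304 μm/a
  mass loss = 2.304 μm/a × 7.14 g/cm³ = 16.45 g·m⁻²·a⁻¹
copper: f(T) = -0.080·(T−10) [T>10 °C] = -1.1520
  Pd branch = 0.0053·Pd^0.26·e^(0.059·RH+f) = 0.486 μm/a
  Sd branch = 0.01025·Sd^0.27·e^(0.036·RH+0.049·T) = 1.89 μm/a
  sum: 0.486 + 1.89 → r_corr = 2.376 μm/a
  mass loss = 2.376 μm/a × 8.96 g/cm³ = 21.29 g·m⁻²·a⁻¹
Ordering by g·m⁻²·a⁻¹: copper (21.3) > zinc (16.4)

zinc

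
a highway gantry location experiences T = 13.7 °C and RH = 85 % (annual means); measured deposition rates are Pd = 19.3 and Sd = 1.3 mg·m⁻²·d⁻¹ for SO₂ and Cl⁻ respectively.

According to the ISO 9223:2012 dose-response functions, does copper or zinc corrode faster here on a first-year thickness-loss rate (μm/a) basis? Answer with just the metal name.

zinc

copper: f(T) = -0.080·(T−10) [T>10 °C] = -0.2960
  Pd branch = 0.0053·Pd^0.26·e^(0.059·RH+f) = 1.282 μm/a
  Sd branch = 0.01025·Sd^0.27·e^(0.036·RH+0.049·T) = 0.4592 μm/a
  r_corr = 1.282 + 0.4592 = 1.741 μm/a
zinc: temperature factor f = -0.071·(3.7) = -0.2627
  SO₂ term: 0.0129·19.3^0.44·exp(0.046·85-0.2627) = 1.821
  Sd branch = 0.0175·Sd^0.57·e^(0.008·RH+0.085·T) = 0.1285 μm/a
  r_corr = 1.821 + 0.1285 = 1.949 μm/a
Ordering by μm/a: zinc (1.95) > copper (1.74)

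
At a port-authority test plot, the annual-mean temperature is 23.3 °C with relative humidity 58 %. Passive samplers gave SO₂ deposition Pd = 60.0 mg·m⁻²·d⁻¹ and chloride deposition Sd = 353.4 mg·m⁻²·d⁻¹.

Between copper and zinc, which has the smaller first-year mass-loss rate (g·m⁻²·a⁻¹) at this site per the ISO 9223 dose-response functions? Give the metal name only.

copper

copper: temperature factor f = -0.080·(13.3) = -1.0640
  sulphur-dioxide contribution → 0.1624 μm/a
  chloride contribution → 1.263 μm/a
  total first-year rate 1.425 μm/a
  mass loss = 1.425 μm/a × 8.96 g/cm³ = 12.77 g·m⁻²·a⁻¹
zinc: f(T) = -0.071·(T−10) [T>10 °C] = -0.9443
  sulphur-dioxide contribution → 0.4381 μm/a
  chloride contribution → 5.717 μm/a
  ⇒ r_corr(zinc) = 6.155 μm/a
  mass loss = 6.155 μm/a × 7.14 g/cm³ = 43.95 g·m⁻²·a⁻¹
Ordering by g·m⁻²·a⁻¹: zinc (43.9) > copper (12.8)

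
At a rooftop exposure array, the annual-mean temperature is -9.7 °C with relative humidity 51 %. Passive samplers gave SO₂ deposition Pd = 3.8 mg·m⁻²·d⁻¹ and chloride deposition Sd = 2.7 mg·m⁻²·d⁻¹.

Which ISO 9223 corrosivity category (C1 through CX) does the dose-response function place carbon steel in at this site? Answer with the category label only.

carbon steel: temperature factor f = +0.150·(-19.7) = -2.9550
  SO₂ term: 1.77·3.8^0.52·exp(0.02·51-2.9550) = 0.5118
  Sd branch = 0.102·Sd^0.62·e^(0.033·RH+0.04·T) = 0.6894 μm/a
  r_corr = 0.5118 + 0.6894 = 1.201 μm/a
Category bounds: 0…1.3 μm/a bracket r_corr ⇒ C1

C1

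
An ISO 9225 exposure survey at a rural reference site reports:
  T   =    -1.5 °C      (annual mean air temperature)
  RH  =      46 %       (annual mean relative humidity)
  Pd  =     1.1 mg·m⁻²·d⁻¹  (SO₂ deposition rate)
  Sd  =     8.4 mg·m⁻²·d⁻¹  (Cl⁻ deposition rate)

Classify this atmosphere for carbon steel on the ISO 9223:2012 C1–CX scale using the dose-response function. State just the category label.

carbon steel: temperature factor f = +0.150·(-11.5) = -1.7250
  sulphur-dioxide contribution → 0.8316 μm/a
  chloride contribution → 1.64 μm/a
  ⇒ r_corr(carbon steel) = 2.472 μm/a
Category bounds: 1.3…25 μm/a bracket r_corr ⇒ C2

C2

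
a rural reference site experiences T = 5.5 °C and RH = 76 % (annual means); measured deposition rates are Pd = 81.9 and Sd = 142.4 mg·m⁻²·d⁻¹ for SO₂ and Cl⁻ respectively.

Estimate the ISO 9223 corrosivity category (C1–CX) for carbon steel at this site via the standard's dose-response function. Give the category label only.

carbon steel: T≤10 °C ⇒ hinge +0.150·(5.5−10) = -0.6750
  SO₂ term: 1.77·81.9^0.52·exp(0.02·76-0.6750) = 40.72
  Cl⁻ term: 0.102·142.4^0.62·exp(0.033·76+0.04·5.5) = 33.77
  r_corr = 40.72 + 33.77 = 74.49 μm/a
ISO 9223 Table 2 (carbon steel): 50 < 74.5 ≤ 80 μm/a ⇒ C4

C4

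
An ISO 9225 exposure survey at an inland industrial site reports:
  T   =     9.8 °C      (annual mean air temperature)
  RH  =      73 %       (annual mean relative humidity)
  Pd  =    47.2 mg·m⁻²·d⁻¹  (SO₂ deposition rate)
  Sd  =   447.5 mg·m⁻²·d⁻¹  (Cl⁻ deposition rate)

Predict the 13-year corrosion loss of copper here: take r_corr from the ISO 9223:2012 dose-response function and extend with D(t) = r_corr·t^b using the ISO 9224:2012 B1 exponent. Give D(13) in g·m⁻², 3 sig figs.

D(13) = 111 g·m⁻²

copper: temperature factor f = +0.126·(-0.2) = -0.0252
  Pd branch = 0.0053·Pd^0.26·e^(0.059·RH+f) = 1.045 μm/a
  Sd branch = 0.01025·Sd^0.27·e^(0.036·RH+0.049·T) = 1.192 μm/a
  sum: 1.045 + 1.192 → r_corr = 2.237 μm/a
Long-term exponent b (ISO 9224 Table 2, B1) = 0.667
  D(13) = 2.237 × 13^0.667 = 2.237 × 5.534 = 12.38 μm
  Mass loss = 12.38 μm × 8.96 g/cm³ = 110.9 g·m⁻²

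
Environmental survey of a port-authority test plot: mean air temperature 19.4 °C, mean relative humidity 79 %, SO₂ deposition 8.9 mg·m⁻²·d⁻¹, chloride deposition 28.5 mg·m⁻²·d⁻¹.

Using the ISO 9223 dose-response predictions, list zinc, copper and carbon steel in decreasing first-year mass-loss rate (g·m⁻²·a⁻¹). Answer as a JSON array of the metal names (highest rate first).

["carbon steel", "copper", "zinc"]

zinc: f(T) = -0.071·(T−10) [T>10 °C] = -0.6674
  SO₂ term: 0.0129·8.9^0.44·exp(0.046·79-0.6674) = 0.6557
  Sd branch = 0.0175·Sd^0.57·e^(0.008·RH+0.085·T) = 1.156 μm/a
  r_corr = 0.6557 + 1.156 = 1.812 μm/a
  mass loss = 1.812 μm/a × 7.14 g/cm³ = 12.93 g·m⁻²·a⁻¹
copper: f(T) = -0.080·(T−10) [T>10 °C] = -0.7520
  Pd branch = 0.0053·Pd^0.26·e^(0.059·RH+f) = 0.4664 μm/a
  Cl⁻ term: 0.01025·28.5^0.27·exp(0.036·79+0.049·19.4) = 1.126
  sum: 0.4664 + 1.126 → r_corr = 1.592 μm/a
  mass loss = 1.592 μm/a × 8.96 g/cm³ = 14.27 g·m⁻²·a⁻¹
carbon steel: temperature factor f = -0.054·(9.4) = -0.5076
  SO₂ term: 1.77·8.9^0.52·exp(0.02·79-0.5076) = 16.12
  Sd branch = 0.102·Sd^0.62·e^(0.033·RH+0.04·T) = 23.98 μm/a
  sum: 16.12 + 23.98 → r_corr = 40.1 μm/a
  mass loss = 40.1 μm/a × 7.85 g/cm³ = 314.8 g·m⁻²·a⁻¹
Ordering by g·m⁻²·a⁻¹: carbon steel (315) > copper (14.3) > zinc (12.9)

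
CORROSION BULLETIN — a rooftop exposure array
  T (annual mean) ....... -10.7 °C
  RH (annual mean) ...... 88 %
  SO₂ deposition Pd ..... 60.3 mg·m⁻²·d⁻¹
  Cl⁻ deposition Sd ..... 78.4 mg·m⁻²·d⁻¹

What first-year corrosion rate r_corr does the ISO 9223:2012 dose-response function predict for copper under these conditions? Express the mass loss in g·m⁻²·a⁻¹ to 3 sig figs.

copper: f(T) = +0.126·(T−10) [T≤10 °C] = -2.6082
  Pd branch = 0.0053·Pd^0.26·e^(0.059·RH+f) = 0.2038 μm/a
  Cl⁻ term: 0.01025·78.4^0.27·exp(0.036·88+0.049·-10.7) = 0.4681
  r_corr = 0.2038 + 0.4681 = 0.6719 μm/a
Convert to mass loss: 0.6719 μm/a × 8.96 g/cm³ = 6.021 g·m⁻²·a⁻¹

r_corr = 6.02 g·m⁻²·a⁻¹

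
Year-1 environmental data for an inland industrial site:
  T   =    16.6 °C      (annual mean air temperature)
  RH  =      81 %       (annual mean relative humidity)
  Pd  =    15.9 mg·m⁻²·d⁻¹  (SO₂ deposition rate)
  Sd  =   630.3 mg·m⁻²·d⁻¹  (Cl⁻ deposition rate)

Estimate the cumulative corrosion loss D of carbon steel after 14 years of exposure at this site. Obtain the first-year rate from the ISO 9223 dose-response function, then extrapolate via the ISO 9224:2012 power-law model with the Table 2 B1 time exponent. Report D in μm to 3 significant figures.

D(14) = 726 μm

carbon steel: temperature factor f = -0.054·(6.6) = -0.3564
  sulphur-dioxide contribution → 26.39 μm/a
  chloride contribution → 156.2 μm/a
  ⇒ r_corr(carbon steel) = 182.5 μm/a
ISO 9224: D(t) = r_corr · t^b with b = 0.523 (carbon steel, B1)
  D(14) = 182.5 × 14^0.523 = 182.5 × 3.976 = 725.8 μm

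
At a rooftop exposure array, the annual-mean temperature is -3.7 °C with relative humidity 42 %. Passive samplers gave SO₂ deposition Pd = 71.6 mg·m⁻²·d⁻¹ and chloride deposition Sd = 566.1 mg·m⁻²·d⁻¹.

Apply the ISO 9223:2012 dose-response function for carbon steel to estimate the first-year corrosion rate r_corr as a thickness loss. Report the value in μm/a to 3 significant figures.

carbon steel: temperature factor f = +0.150·(-13.7) = -2.0550
  SO₂ term: 1.77·71.6^0.52·exp(0.02·42-2.0550) = 4.84
  Cl⁻ term: 0.102·566.1^0.62·exp(0.033·42+0.04·-3.7) = 17.91
  sum: 4.84 + 17.91 → r_corr = 22.75 μm/a

r_corr = 22.7 μm/a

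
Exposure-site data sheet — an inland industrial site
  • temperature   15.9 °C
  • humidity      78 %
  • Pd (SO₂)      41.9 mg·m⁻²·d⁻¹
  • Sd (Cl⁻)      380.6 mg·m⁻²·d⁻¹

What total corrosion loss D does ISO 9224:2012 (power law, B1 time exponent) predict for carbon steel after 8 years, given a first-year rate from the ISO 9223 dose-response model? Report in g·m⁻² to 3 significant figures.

carbon steel: temperature factor f = -0.054·(5.9) = -0.3186
  sulphur-dioxide contribution → 42.72 μm/a
  chloride contribution → 100.6 μm/a
  total first-year rate 143.3 μm/a
Long-term exponent b (ISO 9224 Table 2, B1) = 0.523
  D(8) = 143.3 × 8^0.523 = 143.3 × 2.967 = 425.2 μm
  Mass loss = 425.2 μm × 7.85 g/cm³ = 3338 g·m⁻²

D(8) = 3.34e+03 g·m⁻²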